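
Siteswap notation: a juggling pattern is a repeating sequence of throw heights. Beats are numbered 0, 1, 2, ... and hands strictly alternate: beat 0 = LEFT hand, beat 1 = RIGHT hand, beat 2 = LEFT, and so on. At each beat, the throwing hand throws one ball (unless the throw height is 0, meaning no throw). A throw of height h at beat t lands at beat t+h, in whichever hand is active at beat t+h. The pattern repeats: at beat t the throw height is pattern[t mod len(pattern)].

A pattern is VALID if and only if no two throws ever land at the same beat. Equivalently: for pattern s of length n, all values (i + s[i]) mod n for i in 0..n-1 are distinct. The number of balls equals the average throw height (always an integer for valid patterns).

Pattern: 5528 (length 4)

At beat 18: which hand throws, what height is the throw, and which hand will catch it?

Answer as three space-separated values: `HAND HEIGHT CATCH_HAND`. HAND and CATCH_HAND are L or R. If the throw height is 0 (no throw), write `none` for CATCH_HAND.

Beat 18: 18 mod 2 = 0, so hand = L
Throw height = pattern[18 mod 4] = pattern[2] = 2
Lands at beat 18+2=20, 20 mod 2 = 0, so catch hand = L

Answer: L 2 L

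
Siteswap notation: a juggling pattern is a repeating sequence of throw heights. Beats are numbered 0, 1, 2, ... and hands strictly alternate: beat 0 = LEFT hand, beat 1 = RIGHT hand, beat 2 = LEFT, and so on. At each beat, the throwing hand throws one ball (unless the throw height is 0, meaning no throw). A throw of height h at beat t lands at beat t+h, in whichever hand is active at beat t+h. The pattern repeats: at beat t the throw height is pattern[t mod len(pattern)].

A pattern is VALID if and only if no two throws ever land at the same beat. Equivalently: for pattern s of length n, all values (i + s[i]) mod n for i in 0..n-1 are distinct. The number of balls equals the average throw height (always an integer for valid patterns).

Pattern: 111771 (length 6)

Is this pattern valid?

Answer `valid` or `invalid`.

i=0: (i + s[i]) mod n = (0 + 1) mod 6 = 1
i=1: (i + s[i]) mod n = (1 + 1) mod 6 = 2
i=2: (i + s[i]) mod n = (2 + 1) mod 6 = 3
i=3: (i + s[i]) mod n = (3 + 7) mod 6 = 4
i=4: (i + s[i]) mod n = (4 + 7) mod 6 = 5
i=5: (i + s[i]) mod n = (5 + 1) mod 6 = 0
Residues: [1, 2, 3, 4, 5, 0], distinct: True

Answer: valid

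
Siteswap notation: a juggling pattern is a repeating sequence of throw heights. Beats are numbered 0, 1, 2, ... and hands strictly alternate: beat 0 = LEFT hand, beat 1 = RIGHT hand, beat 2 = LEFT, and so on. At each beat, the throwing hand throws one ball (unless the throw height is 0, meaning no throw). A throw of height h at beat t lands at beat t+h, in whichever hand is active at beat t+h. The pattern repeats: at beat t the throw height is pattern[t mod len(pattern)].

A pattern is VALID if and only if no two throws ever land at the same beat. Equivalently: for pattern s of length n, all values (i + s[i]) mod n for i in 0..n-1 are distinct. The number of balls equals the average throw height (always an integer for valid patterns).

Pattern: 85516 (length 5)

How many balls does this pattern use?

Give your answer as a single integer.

Pattern = [8, 5, 5, 1, 6], length n = 5
  position 0: throw height = 8, running sum = 8
  position 1: throw height = 5, running sum = 13
  position 2: throw height = 5, running sum = 18
  position 3: throw height = 1, running sum = 19
  position 4: throw height = 6, running sum = 25
Total sum = 25; balls = sum / n = 25 / 5 = 5

Answer: 5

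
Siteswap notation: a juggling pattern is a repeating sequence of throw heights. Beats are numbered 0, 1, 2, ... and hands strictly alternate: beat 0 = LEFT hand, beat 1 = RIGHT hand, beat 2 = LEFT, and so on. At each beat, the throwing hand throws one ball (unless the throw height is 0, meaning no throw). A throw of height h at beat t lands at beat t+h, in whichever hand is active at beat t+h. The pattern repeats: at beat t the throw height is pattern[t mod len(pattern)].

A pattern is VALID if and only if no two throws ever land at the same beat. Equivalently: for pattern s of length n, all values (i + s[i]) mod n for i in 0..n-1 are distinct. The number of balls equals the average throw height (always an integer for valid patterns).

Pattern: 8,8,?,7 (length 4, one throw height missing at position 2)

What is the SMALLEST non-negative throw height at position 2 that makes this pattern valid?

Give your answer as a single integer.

i=0: (0 + 8) mod 4 = 0
i=1: (1 + 8) mod 4 = 1
i=2: s[i]=? (unknown)
i=3: (3 + 7) mod 4 = 2
Known residues: [0, 1, 2]; need a permutation of 0..3, so missing residue r = 3
Need (2 + s) mod 4 = 3; smallest s = (3 - 2) mod 4 = 1

Answer: 1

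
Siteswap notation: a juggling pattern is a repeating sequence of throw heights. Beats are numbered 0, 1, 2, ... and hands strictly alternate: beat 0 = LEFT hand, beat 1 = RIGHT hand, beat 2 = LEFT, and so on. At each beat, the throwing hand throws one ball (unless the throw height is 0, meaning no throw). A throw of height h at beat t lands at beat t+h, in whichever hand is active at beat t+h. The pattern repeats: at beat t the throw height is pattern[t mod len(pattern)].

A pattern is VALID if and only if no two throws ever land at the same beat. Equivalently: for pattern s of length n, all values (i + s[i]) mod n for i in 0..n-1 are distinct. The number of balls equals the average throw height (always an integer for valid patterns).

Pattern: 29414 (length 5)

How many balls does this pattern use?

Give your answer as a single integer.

Answer: 4

Derivation:
Pattern = [2, 9, 4, 1, 4], length n = 5
  position 0: throw height = 2, running sum = 2
  position 1: throw height = 9, running sum = 11
  position 2: throw height = 4, running sum = 15
  position 3: throw height = 1, running sum = 16
  position 4: throw height = 4, running sum = 20
Total sum = 20; balls = sum / n = 20 / 5 = 4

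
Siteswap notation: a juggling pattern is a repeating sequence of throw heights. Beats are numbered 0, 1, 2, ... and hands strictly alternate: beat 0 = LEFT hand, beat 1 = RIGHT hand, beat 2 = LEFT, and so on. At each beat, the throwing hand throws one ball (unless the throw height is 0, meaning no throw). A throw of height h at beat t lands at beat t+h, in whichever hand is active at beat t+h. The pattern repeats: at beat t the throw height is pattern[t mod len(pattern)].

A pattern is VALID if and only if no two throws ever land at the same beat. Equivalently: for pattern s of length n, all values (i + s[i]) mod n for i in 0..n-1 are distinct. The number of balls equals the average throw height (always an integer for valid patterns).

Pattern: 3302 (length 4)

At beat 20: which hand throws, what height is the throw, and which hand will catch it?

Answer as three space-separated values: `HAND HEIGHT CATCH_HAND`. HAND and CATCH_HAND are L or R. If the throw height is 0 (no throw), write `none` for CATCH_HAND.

Answer: L 3 R

Derivation:
Beat 20: 20 mod 2 = 0, so hand = L
Throw height = pattern[20 mod 4] = pattern[0] = 3
Lands at beat 20+3=23, 23 mod 2 = 1, so catch hand = R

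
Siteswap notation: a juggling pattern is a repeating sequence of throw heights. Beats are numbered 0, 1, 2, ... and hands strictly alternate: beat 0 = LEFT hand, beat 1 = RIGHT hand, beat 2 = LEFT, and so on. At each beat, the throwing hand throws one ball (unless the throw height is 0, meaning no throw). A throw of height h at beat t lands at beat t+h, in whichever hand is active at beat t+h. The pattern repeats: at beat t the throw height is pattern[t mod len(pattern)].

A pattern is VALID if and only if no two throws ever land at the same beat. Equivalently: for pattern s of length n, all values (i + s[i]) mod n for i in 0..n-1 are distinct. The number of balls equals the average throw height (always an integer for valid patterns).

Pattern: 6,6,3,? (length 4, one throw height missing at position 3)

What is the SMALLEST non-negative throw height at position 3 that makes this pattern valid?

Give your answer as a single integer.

i=0: (0 + 6) mod 4 = 2
i=1: (1 + 6) mod 4 = 3
i=2: (2 + 3) mod 4 = 1
i=3: s[i]=? (unknown)
Known residues: [1, 2, 3]; need a permutation of 0..3, so missing residue r = 0
Need (3 + s) mod 4 = 0; smallest s = (0 - 3) mod 4 = 1

Answer: 1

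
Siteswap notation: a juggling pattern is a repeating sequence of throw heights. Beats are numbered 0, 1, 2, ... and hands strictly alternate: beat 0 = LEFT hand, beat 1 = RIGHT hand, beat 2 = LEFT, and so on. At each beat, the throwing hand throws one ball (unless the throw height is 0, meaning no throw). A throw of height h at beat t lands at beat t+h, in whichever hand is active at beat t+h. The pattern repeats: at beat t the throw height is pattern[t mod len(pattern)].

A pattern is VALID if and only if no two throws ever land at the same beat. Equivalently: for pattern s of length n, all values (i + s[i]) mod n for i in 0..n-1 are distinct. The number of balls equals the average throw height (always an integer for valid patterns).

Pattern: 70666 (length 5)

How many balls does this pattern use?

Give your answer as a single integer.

Answer: 5

Derivation:
Pattern = [7, 0, 6, 6, 6], length n = 5
  position 0: throw height = 7, running sum = 7
  position 1: throw height = 0, running sum = 7
  position 2: throw height = 6, running sum = 13
  position 3: throw height = 6, running sum = 19
  position 4: throw height = 6, running sum = 25
Total sum = 25; balls = sum / n = 25 / 5 = 5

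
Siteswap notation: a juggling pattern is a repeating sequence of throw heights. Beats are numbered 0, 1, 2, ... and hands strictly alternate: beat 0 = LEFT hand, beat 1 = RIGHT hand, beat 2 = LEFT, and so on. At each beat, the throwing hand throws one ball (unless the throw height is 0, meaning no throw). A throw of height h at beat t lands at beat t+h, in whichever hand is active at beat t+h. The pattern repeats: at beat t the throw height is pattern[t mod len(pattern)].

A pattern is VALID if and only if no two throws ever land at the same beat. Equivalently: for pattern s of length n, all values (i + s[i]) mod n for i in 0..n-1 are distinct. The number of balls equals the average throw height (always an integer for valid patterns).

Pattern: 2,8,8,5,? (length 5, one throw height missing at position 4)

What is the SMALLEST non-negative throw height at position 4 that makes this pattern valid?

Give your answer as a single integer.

i=0: (0 + 2) mod 5 = 2
i=1: (1 + 8) mod 5 = 4
i=2: (2 + 8) mod 5 = 0
i=3: (3 + 5) mod 5 = 3
i=4: s[i]=? (unknown)
Known residues: [0, 2, 3, 4]; need a permutation of 0..4, so missing residue r = 1
Need (4 + s) mod 5 = 1; smallest s = (1 - 4) mod 5 = 2

Answer: 2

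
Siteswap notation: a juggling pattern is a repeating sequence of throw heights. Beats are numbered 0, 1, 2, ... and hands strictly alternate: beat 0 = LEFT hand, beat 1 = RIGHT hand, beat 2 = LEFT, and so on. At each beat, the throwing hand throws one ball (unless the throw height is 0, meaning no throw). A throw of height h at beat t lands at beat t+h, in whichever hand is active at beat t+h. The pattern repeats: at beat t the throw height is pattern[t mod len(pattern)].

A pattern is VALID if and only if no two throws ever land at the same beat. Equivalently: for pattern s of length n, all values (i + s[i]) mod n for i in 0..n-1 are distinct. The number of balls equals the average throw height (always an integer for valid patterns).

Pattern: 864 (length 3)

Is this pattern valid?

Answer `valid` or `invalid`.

i=0: (i + s[i]) mod n = (0 + 8) mod 3 = 2
i=1: (i + s[i]) mod n = (1 + 6) mod 3 = 1
i=2: (i + s[i]) mod n = (2 + 4) mod 3 = 0
Residues: [2, 1, 0], distinct: True

Answer: valid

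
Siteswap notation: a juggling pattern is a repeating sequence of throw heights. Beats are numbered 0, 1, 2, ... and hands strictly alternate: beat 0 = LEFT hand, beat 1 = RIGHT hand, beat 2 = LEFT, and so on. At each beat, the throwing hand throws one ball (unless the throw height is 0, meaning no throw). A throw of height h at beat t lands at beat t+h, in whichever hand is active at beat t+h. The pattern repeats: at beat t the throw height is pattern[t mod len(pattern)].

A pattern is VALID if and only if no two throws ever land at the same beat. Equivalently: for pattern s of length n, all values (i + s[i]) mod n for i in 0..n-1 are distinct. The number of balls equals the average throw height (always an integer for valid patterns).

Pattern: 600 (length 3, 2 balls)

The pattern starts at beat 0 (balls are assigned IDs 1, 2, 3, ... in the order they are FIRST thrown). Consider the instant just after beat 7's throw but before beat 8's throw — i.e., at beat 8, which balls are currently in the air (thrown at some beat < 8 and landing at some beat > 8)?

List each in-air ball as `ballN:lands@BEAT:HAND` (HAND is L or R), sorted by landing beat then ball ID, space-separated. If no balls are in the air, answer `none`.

Answer: ball2:lands@9:R ball1:lands@12:L

Derivation:
Beat 0 (L): throw ball1 h=6 -> lands@6:L; in-air after throw: [b1@6:L]
Beat 3 (R): throw ball2 h=6 -> lands@9:R; in-air after throw: [b1@6:L b2@9:R]
Beat 6 (L): throw ball1 h=6 -> lands@12:L; in-air after throw: [b2@9:R b1@12:L]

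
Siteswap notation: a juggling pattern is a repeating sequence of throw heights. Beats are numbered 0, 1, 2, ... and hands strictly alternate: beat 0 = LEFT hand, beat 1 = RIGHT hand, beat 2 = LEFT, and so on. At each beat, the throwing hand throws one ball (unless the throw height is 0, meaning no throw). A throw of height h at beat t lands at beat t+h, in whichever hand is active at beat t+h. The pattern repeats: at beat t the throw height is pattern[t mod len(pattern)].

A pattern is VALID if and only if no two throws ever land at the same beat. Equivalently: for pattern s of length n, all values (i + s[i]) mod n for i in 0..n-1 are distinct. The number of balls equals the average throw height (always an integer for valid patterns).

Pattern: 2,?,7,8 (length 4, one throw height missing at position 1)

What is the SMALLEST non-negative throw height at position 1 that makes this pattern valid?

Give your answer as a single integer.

Answer: 3

Derivation:
i=0: (0 + 2) mod 4 = 2
i=1: s[i]=? (unknown)
i=2: (2 + 7) mod 4 = 1
i=3: (3 + 8) mod 4 = 3
Known residues: [1, 2, 3]; need a permutation of 0..3, so missing residue r = 0
Need (1 + s) mod 4 = 0; smallest s = (0 - 1) mod 4 = 3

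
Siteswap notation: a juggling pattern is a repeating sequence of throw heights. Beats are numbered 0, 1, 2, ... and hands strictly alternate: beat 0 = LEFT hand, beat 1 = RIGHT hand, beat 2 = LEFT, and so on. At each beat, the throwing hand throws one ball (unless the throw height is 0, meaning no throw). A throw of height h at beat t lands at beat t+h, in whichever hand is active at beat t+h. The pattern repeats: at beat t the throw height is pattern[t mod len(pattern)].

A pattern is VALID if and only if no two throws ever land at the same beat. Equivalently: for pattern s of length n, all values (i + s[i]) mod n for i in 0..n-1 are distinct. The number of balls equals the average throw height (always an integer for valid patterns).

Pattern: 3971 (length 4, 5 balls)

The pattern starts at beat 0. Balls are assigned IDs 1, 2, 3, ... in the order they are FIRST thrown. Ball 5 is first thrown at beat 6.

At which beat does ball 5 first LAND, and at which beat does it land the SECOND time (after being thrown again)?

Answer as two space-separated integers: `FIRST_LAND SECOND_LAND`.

Beat 0 (L): throw ball1 h=3 -> lands@3:R; in-air after throw: [b1@3:R]
Beat 1 (R): throw ball2 h=9 -> lands@10:L; in-air after throw: [b1@3:R b2@10:L]
Beat 2 (L): throw ball3 h=7 -> lands@9:R; in-air after throw: [b1@3:R b3@9:R b2@10:L]
Beat 3 (R): throw ball1 h=1 -> lands@4:L; in-air after throw: [b1@4:L b3@9:R b2@10:L]
Beat 4 (L): throw ball1 h=3 -> lands@7:R; in-air after throw: [b1@7:R b3@9:R b2@10:L]
Beat 5 (R): throw ball4 h=9 -> lands@14:L; in-air after throw: [b1@7:R b3@9:R b2@10:L b4@14:L]
Beat 6 (L): throw ball5 h=7 -> lands@13:R; in-air after throw: [b1@7:R b3@9:R b2@10:L b5@13:R b4@14:L]
Beat 7 (R): throw ball1 h=1 -> lands@8:L; in-air after throw: [b1@8:L b3@9:R b2@10:L b5@13:R b4@14:L]
Beat 8 (L): throw ball1 h=3 -> lands@11:R; in-air after throw: [b3@9:R b2@10:L b1@11:R b5@13:R b4@14:L]
Beat 9 (R): throw ball3 h=9 -> lands@18:L; in-air after throw: [b2@10:L b1@11:R b5@13:R b4@14:L b3@18:L]
Beat 10 (L): throw ball2 h=7 -> lands@17:R; in-air after throw: [b1@11:R b5@13:R b4@14:L b2@17:R b3@18:L]
Beat 11 (R): throw ball1 h=1 -> lands@12:L; in-air after throw: [b1@12:L b5@13:R b4@14:L b2@17:R b3@18:L]
Beat 12 (L): throw ball1 h=3 -> lands@15:R; in-air after throw: [b5@13:R b4@14:L b1@15:R b2@17:R b3@18:L]
Beat 13 (R): throw ball5 h=9 -> lands@22:L; in-air after throw: [b4@14:L b1@15:R b2@17:R b3@18:L b5@22:L]
Beat 14 (L): throw ball4 h=7 -> lands@21:R; in-air after throw: [b1@15:R b2@17:R b3@18:L b4@21:R b5@22:L]
Beat 15 (R): throw ball1 h=1 -> lands@16:L; in-air after throw: [b1@16:L b2@17:R b3@18:L b4@21:R b5@22:L]
Beat 16 (L): throw ball1 h=3 -> lands@19:R; in-air after throw: [b2@17:R b3@18:L b1@19:R b4@21:R b5@22:L]
Beat 17 (R): throw ball2 h=9 -> lands@26:L; in-air after throw: [b3@18:L b1@19:R b4@21:R b5@22:L b2@26:L]
Beat 18 (L): throw ball3 h=7 -> lands@25:R; in-air after throw: [b1@19:R b4@21:R b5@22:L b3@25:R b2@26:L]
Beat 19 (R): throw ball1 h=1 -> lands@20:L; in-air after throw: [b1@20:L b4@21:R b5@22:L b3@25:R b2@26:L]
Beat 20 (L): throw ball1 h=3 -> lands@23:R; in-air after throw: [b4@21:R b5@22:L b1@23:R b3@25:R b2@26:L]
Beat 21 (R): throw ball4 h=9 -> lands@30:L; in-air after throw: [b5@22:L b1@23:R b3@25:R b2@26:L b4@30:L]
Beat 22 (L): throw ball5 h=7 -> lands@29:R; in-air after throw: [b1@23:R b3@25:R b2@26:L b5@29:R b4@30:L]
Ball 5: thrown@6 h=7 -> first land @13; rethrown@13 h=9 -> second land @22

Answer: 13 22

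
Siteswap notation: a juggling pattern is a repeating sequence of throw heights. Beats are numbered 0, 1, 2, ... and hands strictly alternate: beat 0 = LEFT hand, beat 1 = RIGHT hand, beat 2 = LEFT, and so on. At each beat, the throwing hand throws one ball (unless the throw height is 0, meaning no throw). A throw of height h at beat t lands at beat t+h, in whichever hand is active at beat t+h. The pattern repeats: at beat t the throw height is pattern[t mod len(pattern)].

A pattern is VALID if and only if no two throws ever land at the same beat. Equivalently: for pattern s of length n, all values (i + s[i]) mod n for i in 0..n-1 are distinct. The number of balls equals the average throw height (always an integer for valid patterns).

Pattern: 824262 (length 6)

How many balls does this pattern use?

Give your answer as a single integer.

Answer: 4

Derivation:
Pattern = [8, 2, 4, 2, 6, 2], length n = 6
  position 0: throw height = 8, running sum = 8
  position 1: throw height = 2, running sum = 10
  position 2: throw height = 4, running sum = 14
  position 3: throw height = 2, running sum = 16
  position 4: throw height = 6, running sum = 22
  position 5: throw height = 2, running sum = 24
Total sum = 24; balls = sum / n = 24 / 6 = 4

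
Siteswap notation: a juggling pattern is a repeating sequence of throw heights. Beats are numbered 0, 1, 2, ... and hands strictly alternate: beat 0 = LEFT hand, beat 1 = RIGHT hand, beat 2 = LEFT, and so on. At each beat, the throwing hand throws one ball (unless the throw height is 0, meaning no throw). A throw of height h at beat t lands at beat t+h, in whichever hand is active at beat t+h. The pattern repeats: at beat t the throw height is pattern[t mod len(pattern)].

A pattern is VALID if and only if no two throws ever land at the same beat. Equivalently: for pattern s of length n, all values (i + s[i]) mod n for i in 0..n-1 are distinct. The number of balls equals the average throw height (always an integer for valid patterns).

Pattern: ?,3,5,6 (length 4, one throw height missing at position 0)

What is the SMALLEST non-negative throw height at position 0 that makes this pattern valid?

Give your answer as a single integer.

Answer: 2

Derivation:
i=0: s[i]=? (unknown)
i=1: (1 + 3) mod 4 = 0
i=2: (2 + 5) mod 4 = 3
i=3: (3 + 6) mod 4 = 1
Known residues: [0, 1, 3]; need a permutation of 0..3, so missing residue r = 2
Need (0 + s) mod 4 = 2; smallest s = (2 - 0) mod 4 = 2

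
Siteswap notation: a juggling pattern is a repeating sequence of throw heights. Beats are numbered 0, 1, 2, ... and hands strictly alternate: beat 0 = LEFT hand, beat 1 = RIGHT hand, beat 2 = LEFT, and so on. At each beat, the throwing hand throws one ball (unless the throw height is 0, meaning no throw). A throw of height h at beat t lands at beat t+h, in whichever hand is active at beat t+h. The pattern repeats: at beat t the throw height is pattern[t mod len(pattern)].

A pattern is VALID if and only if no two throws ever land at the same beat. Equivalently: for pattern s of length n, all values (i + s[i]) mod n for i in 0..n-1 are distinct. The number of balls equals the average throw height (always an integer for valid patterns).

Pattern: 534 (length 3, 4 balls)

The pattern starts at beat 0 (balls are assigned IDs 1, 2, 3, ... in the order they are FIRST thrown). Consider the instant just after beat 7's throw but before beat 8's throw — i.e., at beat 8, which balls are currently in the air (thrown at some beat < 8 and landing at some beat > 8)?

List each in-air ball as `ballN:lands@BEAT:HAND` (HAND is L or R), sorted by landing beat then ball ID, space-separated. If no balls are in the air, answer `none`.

Answer: ball1:lands@9:R ball2:lands@10:L ball3:lands@11:R

Derivation:
Beat 0 (L): throw ball1 h=5 -> lands@5:R; in-air after throw: [b1@5:R]
Beat 1 (R): throw ball2 h=3 -> lands@4:L; in-air after throw: [b2@4:L b1@5:R]
Beat 2 (L): throw ball3 h=4 -> lands@6:L; in-air after throw: [b2@4:L b1@5:R b3@6:L]
Beat 3 (R): throw ball4 h=5 -> lands@8:L; in-air after throw: [b2@4:L b1@5:R b3@6:L b4@8:L]
Beat 4 (L): throw ball2 h=3 -> lands@7:R; in-air after throw: [b1@5:R b3@6:L b2@7:R b4@8:L]
Beat 5 (R): throw ball1 h=4 -> lands@9:R; in-air after throw: [b3@6:L b2@7:R b4@8:L b1@9:R]
Beat 6 (L): throw ball3 h=5 -> lands@11:R; in-air after throw: [b2@7:R b4@8:L b1@9:R b3@11:R]
Beat 7 (R): throw ball2 h=3 -> lands@10:L; in-air after throw: [b4@8:L b1@9:R b2@10:L b3@11:R]
Beat 8 (L): throw ball4 h=4 -> lands@12:L; in-air after throw: [b1@9:R b2@10:L b3@11:R b4@12:L]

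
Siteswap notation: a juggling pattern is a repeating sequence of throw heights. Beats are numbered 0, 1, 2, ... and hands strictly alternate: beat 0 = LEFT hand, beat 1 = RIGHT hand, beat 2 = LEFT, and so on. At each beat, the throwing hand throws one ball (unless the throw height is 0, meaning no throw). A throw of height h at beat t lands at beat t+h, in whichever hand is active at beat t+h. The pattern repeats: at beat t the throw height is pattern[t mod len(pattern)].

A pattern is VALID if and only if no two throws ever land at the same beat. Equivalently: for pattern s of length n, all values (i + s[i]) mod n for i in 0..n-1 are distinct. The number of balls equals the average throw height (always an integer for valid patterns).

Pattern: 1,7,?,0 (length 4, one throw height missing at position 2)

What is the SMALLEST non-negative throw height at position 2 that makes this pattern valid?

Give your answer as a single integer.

Answer: 0

Derivation:
i=0: (0 + 1) mod 4 = 1
i=1: (1 + 7) mod 4 = 0
i=2: s[i]=? (unknown)
i=3: (3 + 0) mod 4 = 3
Known residues: [0, 1, 3]; need a permutation of 0..3, so missing residue r = 2
Need (2 + s) mod 4 = 2; smallest s = (2 - 2) mod 4 = 0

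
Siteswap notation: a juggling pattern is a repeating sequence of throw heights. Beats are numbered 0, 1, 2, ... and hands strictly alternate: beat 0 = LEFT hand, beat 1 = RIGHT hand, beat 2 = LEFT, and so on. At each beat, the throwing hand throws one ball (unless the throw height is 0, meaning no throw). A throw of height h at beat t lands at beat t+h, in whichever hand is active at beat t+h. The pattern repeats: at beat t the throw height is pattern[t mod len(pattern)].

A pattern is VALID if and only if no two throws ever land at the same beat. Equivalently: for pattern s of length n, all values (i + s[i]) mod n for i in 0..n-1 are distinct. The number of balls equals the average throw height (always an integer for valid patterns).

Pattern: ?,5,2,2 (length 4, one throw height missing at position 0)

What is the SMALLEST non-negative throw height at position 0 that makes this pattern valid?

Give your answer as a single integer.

Answer: 3

Derivation:
i=0: s[i]=? (unknown)
i=1: (1 + 5) mod 4 = 2
i=2: (2 + 2) mod 4 = 0
i=3: (3 + 2) mod 4 = 1
Known residues: [0, 1, 2]; need a permutation of 0..3, so missing residue r = 3
Need (0 + s) mod 4 = 3; smallest s = (3 - 0) mod 4 = 3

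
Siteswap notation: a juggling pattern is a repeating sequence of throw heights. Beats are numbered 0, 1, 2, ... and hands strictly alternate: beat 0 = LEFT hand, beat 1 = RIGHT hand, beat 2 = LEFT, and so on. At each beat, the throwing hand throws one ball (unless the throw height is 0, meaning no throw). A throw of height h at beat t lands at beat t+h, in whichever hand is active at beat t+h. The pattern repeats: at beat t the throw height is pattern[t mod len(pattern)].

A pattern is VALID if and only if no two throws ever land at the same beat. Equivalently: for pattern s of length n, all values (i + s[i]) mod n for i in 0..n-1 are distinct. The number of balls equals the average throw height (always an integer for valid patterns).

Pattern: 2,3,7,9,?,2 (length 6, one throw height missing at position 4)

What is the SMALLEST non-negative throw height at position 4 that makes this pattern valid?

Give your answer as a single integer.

i=0: (0 + 2) mod 6 = 2
i=1: (1 + 3) mod 6 = 4
i=2: (2 + 7) mod 6 = 3
i=3: (3 + 9) mod 6 = 0
i=4: s[i]=? (unknown)
i=5: (5 + 2) mod 6 = 1
Known residues: [0, 1, 2, 3, 4]; need a permutation of 0..5, so missing residue r = 5
Need (4 + s) mod 6 = 5; smallest s = (5 - 4) mod 6 = 1

Answer: 1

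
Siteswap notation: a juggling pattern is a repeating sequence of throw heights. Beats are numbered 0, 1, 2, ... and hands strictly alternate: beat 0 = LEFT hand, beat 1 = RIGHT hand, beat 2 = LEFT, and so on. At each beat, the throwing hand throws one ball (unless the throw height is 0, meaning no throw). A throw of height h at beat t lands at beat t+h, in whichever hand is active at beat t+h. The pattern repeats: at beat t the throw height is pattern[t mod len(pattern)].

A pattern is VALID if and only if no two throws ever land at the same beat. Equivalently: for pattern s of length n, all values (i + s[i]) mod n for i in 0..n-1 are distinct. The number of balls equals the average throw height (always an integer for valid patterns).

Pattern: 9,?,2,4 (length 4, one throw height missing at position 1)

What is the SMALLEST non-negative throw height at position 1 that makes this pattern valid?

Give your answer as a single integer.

Answer: 1

Derivation:
i=0: (0 + 9) mod 4 = 1
i=1: s[i]=? (unknown)
i=2: (2 + 2) mod 4 = 0
i=3: (3 + 4) mod 4 = 3
Known residues: [0, 1, 3]; need a permutation of 0..3, so missing residue r = 2
Need (1 + s) mod 4 = 2; smallest s = (2 - 1) mod 4 = 1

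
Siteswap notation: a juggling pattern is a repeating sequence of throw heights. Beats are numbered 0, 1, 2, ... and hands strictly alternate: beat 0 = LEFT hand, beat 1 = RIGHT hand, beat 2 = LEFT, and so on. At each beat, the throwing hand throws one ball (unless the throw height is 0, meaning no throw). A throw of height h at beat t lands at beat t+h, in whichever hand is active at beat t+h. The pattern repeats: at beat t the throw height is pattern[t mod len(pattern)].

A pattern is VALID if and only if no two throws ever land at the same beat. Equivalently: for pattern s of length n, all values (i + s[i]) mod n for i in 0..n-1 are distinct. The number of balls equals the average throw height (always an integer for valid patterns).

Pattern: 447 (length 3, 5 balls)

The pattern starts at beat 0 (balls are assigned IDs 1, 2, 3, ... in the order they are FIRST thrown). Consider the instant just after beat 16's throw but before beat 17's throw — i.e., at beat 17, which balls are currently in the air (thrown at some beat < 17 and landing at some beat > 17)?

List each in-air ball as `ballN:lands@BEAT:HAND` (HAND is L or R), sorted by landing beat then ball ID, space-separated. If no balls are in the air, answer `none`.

Beat 0 (L): throw ball1 h=4 -> lands@4:L; in-air after throw: [b1@4:L]
Beat 1 (R): throw ball2 h=4 -> lands@5:R; in-air after throw: [b1@4:L b2@5:R]
Beat 2 (L): throw ball3 h=7 -> lands@9:R; in-air after throw: [b1@4:L b2@5:R b3@9:R]
Beat 3 (R): throw ball4 h=4 -> lands@7:R; in-air after throw: [b1@4:L b2@5:R b4@7:R b3@9:R]
Beat 4 (L): throw ball1 h=4 -> lands@8:L; in-air after throw: [b2@5:R b4@7:R b1@8:L b3@9:R]
Beat 5 (R): throw ball2 h=7 -> lands@12:L; in-air after throw: [b4@7:R b1@8:L b3@9:R b2@12:L]
Beat 6 (L): throw ball5 h=4 -> lands@10:L; in-air after throw: [b4@7:R b1@8:L b3@9:R b5@10:L b2@12:L]
Beat 7 (R): throw ball4 h=4 -> lands@11:R; in-air after throw: [b1@8:L b3@9:R b5@10:L b4@11:R b2@12:L]
Beat 8 (L): throw ball1 h=7 -> lands@15:R; in-air after throw: [b3@9:R b5@10:L b4@11:R b2@12:L b1@15:R]
Beat 9 (R): throw ball3 h=4 -> lands@13:R; in-air after throw: [b5@10:L b4@11:R b2@12:L b3@13:R b1@15:R]
Beat 10 (L): throw ball5 h=4 -> lands@14:L; in-air after throw: [b4@11:R b2@12:L b3@13:R b5@14:L b1@15:R]
Beat 11 (R): throw ball4 h=7 -> lands@18:L; in-air after throw: [b2@12:L b3@13:R b5@14:L b1@15:R b4@18:L]
Beat 12 (L): throw ball2 h=4 -> lands@16:L; in-air after throw: [b3@13:R b5@14:L b1@15:R b2@16:L b4@18:L]
Beat 13 (R): throw ball3 h=4 -> lands@17:R; in-air after throw: [b5@14:L b1@15:R b2@16:L b3@17:R b4@18:L]
Beat 14 (L): throw ball5 h=7 -> lands@21:R; in-air after throw: [b1@15:R b2@16:L b3@17:R b4@18:L b5@21:R]
Beat 15 (R): throw ball1 h=4 -> lands@19:R; in-air after throw: [b2@16:L b3@17:R b4@18:L b1@19:R b5@21:R]
Beat 16 (L): throw ball2 h=4 -> lands@20:L; in-air after throw: [b3@17:R b4@18:L b1@19:R b2@20:L b5@21:R]
Beat 17 (R): throw ball3 h=7 -> lands@24:L; in-air after throw: [b4@18:L b1@19:R b2@20:L b5@21:R b3@24:L]

Answer: ball4:lands@18:L ball1:lands@19:R ball2:lands@20:L ball5:lands@21:R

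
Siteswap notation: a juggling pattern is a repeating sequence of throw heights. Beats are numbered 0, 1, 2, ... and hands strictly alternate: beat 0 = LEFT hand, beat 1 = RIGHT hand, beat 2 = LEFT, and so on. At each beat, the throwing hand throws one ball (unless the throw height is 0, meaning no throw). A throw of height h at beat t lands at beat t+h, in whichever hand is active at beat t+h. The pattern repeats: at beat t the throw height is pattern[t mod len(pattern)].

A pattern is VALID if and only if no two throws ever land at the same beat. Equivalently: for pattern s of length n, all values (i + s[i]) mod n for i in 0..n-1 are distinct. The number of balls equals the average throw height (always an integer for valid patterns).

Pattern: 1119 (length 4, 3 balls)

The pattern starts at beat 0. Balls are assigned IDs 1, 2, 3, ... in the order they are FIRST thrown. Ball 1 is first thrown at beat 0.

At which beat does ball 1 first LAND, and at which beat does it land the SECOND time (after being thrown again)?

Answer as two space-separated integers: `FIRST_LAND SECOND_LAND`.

Answer: 1 2

Derivation:
Beat 0 (L): throw ball1 h=1 -> lands@1:R; in-air after throw: [b1@1:R]
Beat 1 (R): throw ball1 h=1 -> lands@2:L; in-air after throw: [b1@2:L]
Beat 2 (L): throw ball1 h=1 -> lands@3:R; in-air after throw: [b1@3:R]
Ball 1: thrown@0 h=1 -> first land @1; rethrown@1 h=1 -> second land @2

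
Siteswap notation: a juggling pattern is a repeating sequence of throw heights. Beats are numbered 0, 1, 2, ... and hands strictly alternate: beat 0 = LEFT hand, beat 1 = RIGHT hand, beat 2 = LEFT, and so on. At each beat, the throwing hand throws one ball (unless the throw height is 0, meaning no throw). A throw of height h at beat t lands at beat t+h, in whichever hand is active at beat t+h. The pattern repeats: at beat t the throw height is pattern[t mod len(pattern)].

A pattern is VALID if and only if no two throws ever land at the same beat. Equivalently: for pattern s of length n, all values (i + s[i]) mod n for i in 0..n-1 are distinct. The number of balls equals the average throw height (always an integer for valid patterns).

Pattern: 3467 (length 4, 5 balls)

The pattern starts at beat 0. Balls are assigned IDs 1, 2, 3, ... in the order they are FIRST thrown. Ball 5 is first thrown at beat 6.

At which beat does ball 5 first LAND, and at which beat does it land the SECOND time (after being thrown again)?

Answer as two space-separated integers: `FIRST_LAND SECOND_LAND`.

Answer: 12 15

Derivation:
Beat 0 (L): throw ball1 h=3 -> lands@3:R; in-air after throw: [b1@3:R]
Beat 1 (R): throw ball2 h=4 -> lands@5:R; in-air after throw: [b1@3:R b2@5:R]
Beat 2 (L): throw ball3 h=6 -> lands@8:L; in-air after throw: [b1@3:R b2@5:R b3@8:L]
Beat 3 (R): throw ball1 h=7 -> lands@10:L; in-air after throw: [b2@5:R b3@8:L b1@10:L]
Beat 4 (L): throw ball4 h=3 -> lands@7:R; in-air after throw: [b2@5:R b4@7:R b3@8:L b1@10:L]
Beat 5 (R): throw ball2 h=4 -> lands@9:R; in-air after throw: [b4@7:R b3@8:L b2@9:R b1@10:L]
Beat 6 (L): throw ball5 h=6 -> lands@12:L; in-air after throw: [b4@7:R b3@8:L b2@9:R b1@10:L b5@12:L]
Beat 7 (R): throw ball4 h=7 -> lands@14:L; in-air after throw: [b3@8:L b2@9:R b1@10:L b5@12:L b4@14:L]
Beat 8 (L): throw ball3 h=3 -> lands@11:R; in-air after throw: [b2@9:R b1@10:L b3@11:R b5@12:L b4@14:L]
Beat 9 (R): throw ball2 h=4 -> lands@13:R; in-air after throw: [b1@10:L b3@11:R b5@12:L b2@13:R b4@14:L]
Beat 10 (L): throw ball1 h=6 -> lands@16:L; in-air after throw: [b3@11:R b5@12:L b2@13:R b4@14:L b1@16:L]
Beat 11 (R): throw ball3 h=7 -> lands@18:L; in-air after throw: [b5@12:L b2@13:R b4@14:L b1@16:L b3@18:L]
Beat 12 (L): throw ball5 h=3 -> lands@15:R; in-air after throw: [b2@13:R b4@14:L b5@15:R b1@16:L b3@18:L]
Beat 13 (R): throw ball2 h=4 -> lands@17:R; in-air after throw: [b4@14:L b5@15:R b1@16:L b2@17:R b3@18:L]
Beat 14 (L): throw ball4 h=6 -> lands@20:L; in-air after throw: [b5@15:R b1@16:L b2@17:R b3@18:L b4@20:L]
Beat 15 (R): throw ball5 h=7 -> lands@22:L; in-air after throw: [b1@16:L b2@17:R b3@18:L b4@20:L b5@22:L]
Ball 5: thrown@6 h=6 -> first land @12; rethrown@12 h=3 -> second land @15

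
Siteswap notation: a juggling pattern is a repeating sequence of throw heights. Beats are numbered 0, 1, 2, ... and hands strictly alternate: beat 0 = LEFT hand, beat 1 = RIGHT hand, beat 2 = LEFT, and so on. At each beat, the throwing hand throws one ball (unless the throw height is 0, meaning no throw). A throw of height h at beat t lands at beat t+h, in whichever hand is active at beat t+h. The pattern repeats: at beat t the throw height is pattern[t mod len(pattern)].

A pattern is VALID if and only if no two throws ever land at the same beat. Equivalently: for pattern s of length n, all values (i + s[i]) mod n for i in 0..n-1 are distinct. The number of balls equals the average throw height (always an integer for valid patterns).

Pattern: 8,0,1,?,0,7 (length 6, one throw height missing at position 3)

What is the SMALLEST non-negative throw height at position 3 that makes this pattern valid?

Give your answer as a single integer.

i=0: (0 + 8) mod 6 = 2
i=1: (1 + 0) mod 6 = 1
i=2: (2 + 1) mod 6 = 3
i=3: s[i]=? (unknown)
i=4: (4 + 0) mod 6 = 4
i=5: (5 + 7) mod 6 = 0
Known residues: [0, 1, 2, 3, 4]; need a permutation of 0..5, so missing residue r = 5
Need (3 + s) mod 6 = 5; smallest s = (5 - 3) mod 6 = 2

Answer: 2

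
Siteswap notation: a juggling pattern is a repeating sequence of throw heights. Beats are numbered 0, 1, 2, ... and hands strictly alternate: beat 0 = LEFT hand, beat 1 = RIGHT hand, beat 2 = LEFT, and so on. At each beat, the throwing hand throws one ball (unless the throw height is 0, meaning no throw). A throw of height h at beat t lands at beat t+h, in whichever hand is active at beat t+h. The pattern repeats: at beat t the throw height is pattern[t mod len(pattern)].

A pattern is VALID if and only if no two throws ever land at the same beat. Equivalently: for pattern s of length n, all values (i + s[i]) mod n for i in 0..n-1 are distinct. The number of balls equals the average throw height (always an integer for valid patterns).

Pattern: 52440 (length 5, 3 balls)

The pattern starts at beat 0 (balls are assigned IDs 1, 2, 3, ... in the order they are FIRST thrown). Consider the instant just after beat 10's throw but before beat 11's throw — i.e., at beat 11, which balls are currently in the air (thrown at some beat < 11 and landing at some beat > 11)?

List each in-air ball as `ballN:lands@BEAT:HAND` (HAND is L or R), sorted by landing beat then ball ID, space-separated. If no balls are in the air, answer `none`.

Answer: ball3:lands@12:L ball1:lands@15:R

Derivation:
Beat 0 (L): throw ball1 h=5 -> lands@5:R; in-air after throw: [b1@5:R]
Beat 1 (R): throw ball2 h=2 -> lands@3:R; in-air after throw: [b2@3:R b1@5:R]
Beat 2 (L): throw ball3 h=4 -> lands@6:L; in-air after throw: [b2@3:R b1@5:R b3@6:L]
Beat 3 (R): throw ball2 h=4 -> lands@7:R; in-air after throw: [b1@5:R b3@6:L b2@7:R]
Beat 5 (R): throw ball1 h=5 -> lands@10:L; in-air after throw: [b3@6:L b2@7:R b1@10:L]
Beat 6 (L): throw ball3 h=2 -> lands@8:L; in-air after throw: [b2@7:R b3@8:L b1@10:L]
Beat 7 (R): throw ball2 h=4 -> lands@11:R; in-air after throw: [b3@8:L b1@10:L b2@11:R]
Beat 8 (L): throw ball3 h=4 -> lands@12:L; in-air after throw: [b1@10:L b2@11:R b3@12:L]
Beat 10 (L): throw ball1 h=5 -> lands@15:R; in-air after throw: [b2@11:R b3@12:L b1@15:R]
Beat 11 (R): throw ball2 h=2 -> lands@13:R; in-air after throw: [b3@12:L b2@13:R b1@15:R]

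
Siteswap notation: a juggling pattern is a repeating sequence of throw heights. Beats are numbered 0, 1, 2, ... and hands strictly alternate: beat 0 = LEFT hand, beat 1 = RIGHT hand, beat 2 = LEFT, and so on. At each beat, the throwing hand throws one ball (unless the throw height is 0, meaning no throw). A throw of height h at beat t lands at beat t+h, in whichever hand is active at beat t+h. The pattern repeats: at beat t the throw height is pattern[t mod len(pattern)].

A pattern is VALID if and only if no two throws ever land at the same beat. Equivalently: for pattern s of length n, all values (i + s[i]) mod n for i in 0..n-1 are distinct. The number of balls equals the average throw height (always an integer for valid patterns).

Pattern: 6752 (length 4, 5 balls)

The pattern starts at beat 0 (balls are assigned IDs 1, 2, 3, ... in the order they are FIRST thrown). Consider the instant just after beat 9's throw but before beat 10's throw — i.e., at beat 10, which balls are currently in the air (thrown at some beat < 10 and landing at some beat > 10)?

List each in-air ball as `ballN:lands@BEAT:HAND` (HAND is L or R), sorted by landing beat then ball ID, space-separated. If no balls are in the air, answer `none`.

Beat 0 (L): throw ball1 h=6 -> lands@6:L; in-air after throw: [b1@6:L]
Beat 1 (R): throw ball2 h=7 -> lands@8:L; in-air after throw: [b1@6:L b2@8:L]
Beat 2 (L): throw ball3 h=5 -> lands@7:R; in-air after throw: [b1@6:L b3@7:R b2@8:L]
Beat 3 (R): throw ball4 h=2 -> lands@5:R; in-air after throw: [b4@5:R b1@6:L b3@7:R b2@8:L]
Beat 4 (L): throw ball5 h=6 -> lands@10:L; in-air after throw: [b4@5:R b1@6:L b3@7:R b2@8:L b5@10:L]
Beat 5 (R): throw ball4 h=7 -> lands@12:L; in-air after throw: [b1@6:L b3@7:R b2@8:L b5@10:L b4@12:L]
Beat 6 (L): throw ball1 h=5 -> lands@11:R; in-air after throw: [b3@7:R b2@8:L b5@10:L b1@11:R b4@12:L]
Beat 7 (R): throw ball3 h=2 -> lands@9:R; in-air after throw: [b2@8:L b3@9:R b5@10:L b1@11:R b4@12:L]
Beat 8 (L): throw ball2 h=6 -> lands@14:L; in-air after throw: [b3@9:R b5@10:L b1@11:R b4@12:L b2@14:L]
Beat 9 (R): throw ball3 h=7 -> lands@16:L; in-air after throw: [b5@10:L b1@11:R b4@12:L b2@14:L b3@16:L]
Beat 10 (L): throw ball5 h=5 -> lands@15:R; in-air after throw: [b1@11:R b4@12:L b2@14:L b5@15:R b3@16:L]

Answer: ball1:lands@11:R ball4:lands@12:L ball2:lands@14:L ball3:lands@16:L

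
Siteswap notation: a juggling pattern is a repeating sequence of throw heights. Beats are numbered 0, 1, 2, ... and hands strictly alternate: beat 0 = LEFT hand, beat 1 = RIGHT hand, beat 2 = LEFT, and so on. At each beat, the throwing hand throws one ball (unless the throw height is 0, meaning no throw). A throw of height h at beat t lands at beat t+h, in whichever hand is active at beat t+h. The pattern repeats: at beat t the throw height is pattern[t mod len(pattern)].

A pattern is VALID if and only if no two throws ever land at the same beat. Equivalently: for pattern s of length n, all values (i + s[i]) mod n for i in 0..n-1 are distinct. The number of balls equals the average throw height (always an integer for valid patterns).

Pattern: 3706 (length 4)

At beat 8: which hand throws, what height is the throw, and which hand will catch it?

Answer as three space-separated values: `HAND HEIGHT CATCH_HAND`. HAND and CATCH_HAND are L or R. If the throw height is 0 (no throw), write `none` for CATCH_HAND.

Beat 8: 8 mod 2 = 0, so hand = L
Throw height = pattern[8 mod 4] = pattern[0] = 3
Lands at beat 8+3=11, 11 mod 2 = 1, so catch hand = R

Answer: L 3 R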